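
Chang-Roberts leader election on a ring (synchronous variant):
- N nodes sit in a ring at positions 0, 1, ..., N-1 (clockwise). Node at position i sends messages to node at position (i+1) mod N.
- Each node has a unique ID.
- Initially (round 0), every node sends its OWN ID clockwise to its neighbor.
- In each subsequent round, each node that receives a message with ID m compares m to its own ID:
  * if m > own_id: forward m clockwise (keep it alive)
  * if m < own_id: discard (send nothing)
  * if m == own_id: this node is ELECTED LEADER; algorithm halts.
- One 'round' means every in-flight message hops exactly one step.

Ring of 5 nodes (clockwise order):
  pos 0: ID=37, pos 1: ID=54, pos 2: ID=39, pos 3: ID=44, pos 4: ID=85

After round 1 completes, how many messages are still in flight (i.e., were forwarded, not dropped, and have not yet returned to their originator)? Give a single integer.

Answer: 2

Derivation:
Round 1: pos1(id54) recv 37: drop; pos2(id39) recv 54: fwd; pos3(id44) recv 39: drop; pos4(id85) recv 44: drop; pos0(id37) recv 85: fwd
After round 1: 2 messages still in flight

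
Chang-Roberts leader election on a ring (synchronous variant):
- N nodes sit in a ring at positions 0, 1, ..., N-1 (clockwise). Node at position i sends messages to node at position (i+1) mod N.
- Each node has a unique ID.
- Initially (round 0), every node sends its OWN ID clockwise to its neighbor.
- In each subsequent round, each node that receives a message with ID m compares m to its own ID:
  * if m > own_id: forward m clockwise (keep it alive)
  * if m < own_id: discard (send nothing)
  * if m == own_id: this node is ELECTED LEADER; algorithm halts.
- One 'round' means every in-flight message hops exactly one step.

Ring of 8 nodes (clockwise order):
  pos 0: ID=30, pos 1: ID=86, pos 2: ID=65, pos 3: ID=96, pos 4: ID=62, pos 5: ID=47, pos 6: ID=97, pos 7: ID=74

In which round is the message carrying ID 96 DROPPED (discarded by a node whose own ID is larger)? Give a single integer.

Round 1: pos1(id86) recv 30: drop; pos2(id65) recv 86: fwd; pos3(id96) recv 65: drop; pos4(id62) recv 96: fwd; pos5(id47) recv 62: fwd; pos6(id97) recv 47: drop; pos7(id74) recv 97: fwd; pos0(id30) recv 74: fwd
Round 2: pos3(id96) recv 86: drop; pos5(id47) recv 96: fwd; pos6(id97) recv 62: drop; pos0(id30) recv 97: fwd; pos1(id86) recv 74: drop
Round 3: pos6(id97) recv 96: drop; pos1(id86) recv 97: fwd
Round 4: pos2(id65) recv 97: fwd
Round 5: pos3(id96) recv 97: fwd
Round 6: pos4(id62) recv 97: fwd
Round 7: pos5(id47) recv 97: fwd
Round 8: pos6(id97) recv 97: ELECTED
Message ID 96 originates at pos 3; dropped at pos 6 in round 3

Answer: 3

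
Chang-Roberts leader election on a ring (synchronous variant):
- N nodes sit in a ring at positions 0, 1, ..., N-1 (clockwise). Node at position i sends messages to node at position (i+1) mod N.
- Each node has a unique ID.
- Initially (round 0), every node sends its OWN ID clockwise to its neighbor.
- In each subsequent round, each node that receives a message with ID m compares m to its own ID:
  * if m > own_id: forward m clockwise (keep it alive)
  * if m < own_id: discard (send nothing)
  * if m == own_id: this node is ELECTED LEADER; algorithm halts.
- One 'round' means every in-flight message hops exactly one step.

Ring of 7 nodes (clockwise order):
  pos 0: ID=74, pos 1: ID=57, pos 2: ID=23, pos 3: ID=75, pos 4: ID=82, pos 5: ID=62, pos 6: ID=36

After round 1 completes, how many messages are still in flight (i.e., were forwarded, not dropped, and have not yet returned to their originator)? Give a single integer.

Round 1: pos1(id57) recv 74: fwd; pos2(id23) recv 57: fwd; pos3(id75) recv 23: drop; pos4(id82) recv 75: drop; pos5(id62) recv 82: fwd; pos6(id36) recv 62: fwd; pos0(id74) recv 36: drop
After round 1: 4 messages still in flight

Answer: 4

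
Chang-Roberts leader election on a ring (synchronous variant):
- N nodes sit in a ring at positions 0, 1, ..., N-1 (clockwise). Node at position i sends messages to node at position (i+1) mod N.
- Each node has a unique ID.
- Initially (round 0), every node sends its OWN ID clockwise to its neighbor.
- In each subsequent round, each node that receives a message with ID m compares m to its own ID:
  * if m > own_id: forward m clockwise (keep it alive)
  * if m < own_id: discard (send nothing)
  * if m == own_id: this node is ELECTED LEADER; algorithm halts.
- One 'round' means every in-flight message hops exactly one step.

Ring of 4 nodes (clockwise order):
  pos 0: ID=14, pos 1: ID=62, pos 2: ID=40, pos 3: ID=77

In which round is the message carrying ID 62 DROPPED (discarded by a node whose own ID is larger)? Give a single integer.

Answer: 2

Derivation:
Round 1: pos1(id62) recv 14: drop; pos2(id40) recv 62: fwd; pos3(id77) recv 40: drop; pos0(id14) recv 77: fwd
Round 2: pos3(id77) recv 62: drop; pos1(id62) recv 77: fwd
Round 3: pos2(id40) recv 77: fwd
Round 4: pos3(id77) recv 77: ELECTED
Message ID 62 originates at pos 1; dropped at pos 3 in round 2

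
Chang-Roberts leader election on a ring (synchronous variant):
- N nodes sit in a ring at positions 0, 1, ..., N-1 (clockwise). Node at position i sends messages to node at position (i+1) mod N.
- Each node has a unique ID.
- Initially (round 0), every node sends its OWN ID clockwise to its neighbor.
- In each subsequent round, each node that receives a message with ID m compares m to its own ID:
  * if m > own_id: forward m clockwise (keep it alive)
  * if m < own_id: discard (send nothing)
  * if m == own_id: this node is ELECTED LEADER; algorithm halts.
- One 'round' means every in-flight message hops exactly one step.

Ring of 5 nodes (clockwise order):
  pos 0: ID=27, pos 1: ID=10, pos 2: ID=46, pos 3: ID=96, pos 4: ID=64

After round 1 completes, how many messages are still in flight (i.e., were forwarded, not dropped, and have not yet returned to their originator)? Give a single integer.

Answer: 3

Derivation:
Round 1: pos1(id10) recv 27: fwd; pos2(id46) recv 10: drop; pos3(id96) recv 46: drop; pos4(id64) recv 96: fwd; pos0(id27) recv 64: fwd
After round 1: 3 messages still in flight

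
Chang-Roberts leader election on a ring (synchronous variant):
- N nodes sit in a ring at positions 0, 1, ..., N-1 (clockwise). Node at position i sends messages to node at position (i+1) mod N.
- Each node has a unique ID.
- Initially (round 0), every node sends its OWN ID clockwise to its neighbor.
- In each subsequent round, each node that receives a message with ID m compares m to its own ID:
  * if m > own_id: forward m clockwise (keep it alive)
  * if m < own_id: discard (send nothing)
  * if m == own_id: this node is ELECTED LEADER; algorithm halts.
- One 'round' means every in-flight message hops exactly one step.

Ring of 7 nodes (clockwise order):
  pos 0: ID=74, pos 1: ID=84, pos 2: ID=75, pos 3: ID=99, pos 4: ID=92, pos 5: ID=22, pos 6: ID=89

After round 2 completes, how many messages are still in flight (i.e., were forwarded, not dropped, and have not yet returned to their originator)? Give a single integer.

Answer: 3

Derivation:
Round 1: pos1(id84) recv 74: drop; pos2(id75) recv 84: fwd; pos3(id99) recv 75: drop; pos4(id92) recv 99: fwd; pos5(id22) recv 92: fwd; pos6(id89) recv 22: drop; pos0(id74) recv 89: fwd
Round 2: pos3(id99) recv 84: drop; pos5(id22) recv 99: fwd; pos6(id89) recv 92: fwd; pos1(id84) recv 89: fwd
After round 2: 3 messages still in flight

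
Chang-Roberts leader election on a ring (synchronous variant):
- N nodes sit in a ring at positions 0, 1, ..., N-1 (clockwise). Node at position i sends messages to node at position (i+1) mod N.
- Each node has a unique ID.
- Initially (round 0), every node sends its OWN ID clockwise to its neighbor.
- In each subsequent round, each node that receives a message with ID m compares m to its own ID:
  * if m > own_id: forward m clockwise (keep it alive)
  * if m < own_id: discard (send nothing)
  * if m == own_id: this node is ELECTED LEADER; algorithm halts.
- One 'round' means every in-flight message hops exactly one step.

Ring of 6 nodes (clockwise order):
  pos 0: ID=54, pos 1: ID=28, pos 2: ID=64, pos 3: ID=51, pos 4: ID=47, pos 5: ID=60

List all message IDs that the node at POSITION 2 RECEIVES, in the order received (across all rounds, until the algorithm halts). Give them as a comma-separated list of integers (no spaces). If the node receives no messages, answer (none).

Answer: 28,54,60,64

Derivation:
Round 1: pos1(id28) recv 54: fwd; pos2(id64) recv 28: drop; pos3(id51) recv 64: fwd; pos4(id47) recv 51: fwd; pos5(id60) recv 47: drop; pos0(id54) recv 60: fwd
Round 2: pos2(id64) recv 54: drop; pos4(id47) recv 64: fwd; pos5(id60) recv 51: drop; pos1(id28) recv 60: fwd
Round 3: pos5(id60) recv 64: fwd; pos2(id64) recv 60: drop
Round 4: pos0(id54) recv 64: fwd
Round 5: pos1(id28) recv 64: fwd
Round 6: pos2(id64) recv 64: ELECTED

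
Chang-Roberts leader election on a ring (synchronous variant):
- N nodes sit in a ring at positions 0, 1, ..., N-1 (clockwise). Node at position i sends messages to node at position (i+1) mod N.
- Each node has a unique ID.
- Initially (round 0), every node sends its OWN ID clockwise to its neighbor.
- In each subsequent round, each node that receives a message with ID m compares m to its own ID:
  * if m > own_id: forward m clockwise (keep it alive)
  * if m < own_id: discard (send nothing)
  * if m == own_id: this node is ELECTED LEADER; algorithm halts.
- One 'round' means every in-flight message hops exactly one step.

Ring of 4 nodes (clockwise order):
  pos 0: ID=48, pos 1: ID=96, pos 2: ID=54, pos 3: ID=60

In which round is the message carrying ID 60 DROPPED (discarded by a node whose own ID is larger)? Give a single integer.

Round 1: pos1(id96) recv 48: drop; pos2(id54) recv 96: fwd; pos3(id60) recv 54: drop; pos0(id48) recv 60: fwd
Round 2: pos3(id60) recv 96: fwd; pos1(id96) recv 60: drop
Round 3: pos0(id48) recv 96: fwd
Round 4: pos1(id96) recv 96: ELECTED
Message ID 60 originates at pos 3; dropped at pos 1 in round 2

Answer: 2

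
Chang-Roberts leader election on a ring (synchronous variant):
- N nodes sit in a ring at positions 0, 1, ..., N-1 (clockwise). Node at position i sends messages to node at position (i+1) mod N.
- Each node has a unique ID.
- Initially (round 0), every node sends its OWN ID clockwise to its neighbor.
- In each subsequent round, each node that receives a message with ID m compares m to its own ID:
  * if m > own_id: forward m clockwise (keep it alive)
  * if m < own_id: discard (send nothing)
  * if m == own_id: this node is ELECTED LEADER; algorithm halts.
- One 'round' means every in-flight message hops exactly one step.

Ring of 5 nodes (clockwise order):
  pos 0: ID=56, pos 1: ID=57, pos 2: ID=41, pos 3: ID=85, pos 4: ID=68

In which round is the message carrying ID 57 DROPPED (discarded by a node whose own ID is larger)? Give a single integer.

Round 1: pos1(id57) recv 56: drop; pos2(id41) recv 57: fwd; pos3(id85) recv 41: drop; pos4(id68) recv 85: fwd; pos0(id56) recv 68: fwd
Round 2: pos3(id85) recv 57: drop; pos0(id56) recv 85: fwd; pos1(id57) recv 68: fwd
Round 3: pos1(id57) recv 85: fwd; pos2(id41) recv 68: fwd
Round 4: pos2(id41) recv 85: fwd; pos3(id85) recv 68: drop
Round 5: pos3(id85) recv 85: ELECTED
Message ID 57 originates at pos 1; dropped at pos 3 in round 2

Answer: 2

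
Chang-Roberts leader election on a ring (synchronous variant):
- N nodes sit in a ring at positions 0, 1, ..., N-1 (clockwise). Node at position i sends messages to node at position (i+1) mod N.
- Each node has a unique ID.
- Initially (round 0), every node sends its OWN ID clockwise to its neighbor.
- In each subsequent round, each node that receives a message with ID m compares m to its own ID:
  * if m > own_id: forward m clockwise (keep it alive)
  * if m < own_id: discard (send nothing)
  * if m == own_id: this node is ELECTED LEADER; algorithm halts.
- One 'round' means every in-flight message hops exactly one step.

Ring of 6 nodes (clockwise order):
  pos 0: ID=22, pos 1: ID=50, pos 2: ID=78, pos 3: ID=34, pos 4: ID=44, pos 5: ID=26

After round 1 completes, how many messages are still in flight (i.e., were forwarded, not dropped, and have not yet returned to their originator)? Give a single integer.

Answer: 3

Derivation:
Round 1: pos1(id50) recv 22: drop; pos2(id78) recv 50: drop; pos3(id34) recv 78: fwd; pos4(id44) recv 34: drop; pos5(id26) recv 44: fwd; pos0(id22) recv 26: fwd
After round 1: 3 messages still in flight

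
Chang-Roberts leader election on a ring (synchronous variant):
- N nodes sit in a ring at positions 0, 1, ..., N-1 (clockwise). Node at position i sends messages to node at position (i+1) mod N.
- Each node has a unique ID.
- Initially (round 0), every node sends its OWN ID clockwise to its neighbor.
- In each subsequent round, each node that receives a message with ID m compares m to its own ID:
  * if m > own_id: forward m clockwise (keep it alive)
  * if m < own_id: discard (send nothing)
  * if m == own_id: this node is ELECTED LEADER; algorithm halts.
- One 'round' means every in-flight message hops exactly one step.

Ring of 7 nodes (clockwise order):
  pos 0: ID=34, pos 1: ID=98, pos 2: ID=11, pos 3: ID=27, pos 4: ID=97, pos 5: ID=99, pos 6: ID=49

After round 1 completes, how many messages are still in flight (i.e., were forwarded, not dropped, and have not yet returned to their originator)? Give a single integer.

Round 1: pos1(id98) recv 34: drop; pos2(id11) recv 98: fwd; pos3(id27) recv 11: drop; pos4(id97) recv 27: drop; pos5(id99) recv 97: drop; pos6(id49) recv 99: fwd; pos0(id34) recv 49: fwd
After round 1: 3 messages still in flight

Answer: 3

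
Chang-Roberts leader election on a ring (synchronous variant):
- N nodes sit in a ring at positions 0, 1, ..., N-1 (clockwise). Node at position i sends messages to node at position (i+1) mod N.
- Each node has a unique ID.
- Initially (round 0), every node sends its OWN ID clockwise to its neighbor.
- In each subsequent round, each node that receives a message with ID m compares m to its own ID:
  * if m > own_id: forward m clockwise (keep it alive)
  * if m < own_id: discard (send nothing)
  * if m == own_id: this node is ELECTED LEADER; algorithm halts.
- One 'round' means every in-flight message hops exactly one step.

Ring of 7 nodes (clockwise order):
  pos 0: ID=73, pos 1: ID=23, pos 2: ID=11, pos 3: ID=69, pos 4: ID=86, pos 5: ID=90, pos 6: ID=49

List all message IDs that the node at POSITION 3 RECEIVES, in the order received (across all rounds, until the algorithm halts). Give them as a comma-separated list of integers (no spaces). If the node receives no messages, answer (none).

Round 1: pos1(id23) recv 73: fwd; pos2(id11) recv 23: fwd; pos3(id69) recv 11: drop; pos4(id86) recv 69: drop; pos5(id90) recv 86: drop; pos6(id49) recv 90: fwd; pos0(id73) recv 49: drop
Round 2: pos2(id11) recv 73: fwd; pos3(id69) recv 23: drop; pos0(id73) recv 90: fwd
Round 3: pos3(id69) recv 73: fwd; pos1(id23) recv 90: fwd
Round 4: pos4(id86) recv 73: drop; pos2(id11) recv 90: fwd
Round 5: pos3(id69) recv 90: fwd
Round 6: pos4(id86) recv 90: fwd
Round 7: pos5(id90) recv 90: ELECTED

Answer: 11,23,73,90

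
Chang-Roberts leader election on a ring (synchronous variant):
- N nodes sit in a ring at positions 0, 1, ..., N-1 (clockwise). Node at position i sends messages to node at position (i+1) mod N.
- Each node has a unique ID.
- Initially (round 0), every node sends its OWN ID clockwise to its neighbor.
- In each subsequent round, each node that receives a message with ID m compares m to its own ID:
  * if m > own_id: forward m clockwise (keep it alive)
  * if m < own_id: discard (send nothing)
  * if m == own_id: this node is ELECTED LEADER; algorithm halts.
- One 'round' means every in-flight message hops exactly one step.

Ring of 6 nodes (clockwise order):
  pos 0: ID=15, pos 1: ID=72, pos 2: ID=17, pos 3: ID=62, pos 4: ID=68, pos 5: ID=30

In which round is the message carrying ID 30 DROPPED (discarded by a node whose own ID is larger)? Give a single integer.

Answer: 2

Derivation:
Round 1: pos1(id72) recv 15: drop; pos2(id17) recv 72: fwd; pos3(id62) recv 17: drop; pos4(id68) recv 62: drop; pos5(id30) recv 68: fwd; pos0(id15) recv 30: fwd
Round 2: pos3(id62) recv 72: fwd; pos0(id15) recv 68: fwd; pos1(id72) recv 30: drop
Round 3: pos4(id68) recv 72: fwd; pos1(id72) recv 68: drop
Round 4: pos5(id30) recv 72: fwd
Round 5: pos0(id15) recv 72: fwd
Round 6: pos1(id72) recv 72: ELECTED
Message ID 30 originates at pos 5; dropped at pos 1 in round 2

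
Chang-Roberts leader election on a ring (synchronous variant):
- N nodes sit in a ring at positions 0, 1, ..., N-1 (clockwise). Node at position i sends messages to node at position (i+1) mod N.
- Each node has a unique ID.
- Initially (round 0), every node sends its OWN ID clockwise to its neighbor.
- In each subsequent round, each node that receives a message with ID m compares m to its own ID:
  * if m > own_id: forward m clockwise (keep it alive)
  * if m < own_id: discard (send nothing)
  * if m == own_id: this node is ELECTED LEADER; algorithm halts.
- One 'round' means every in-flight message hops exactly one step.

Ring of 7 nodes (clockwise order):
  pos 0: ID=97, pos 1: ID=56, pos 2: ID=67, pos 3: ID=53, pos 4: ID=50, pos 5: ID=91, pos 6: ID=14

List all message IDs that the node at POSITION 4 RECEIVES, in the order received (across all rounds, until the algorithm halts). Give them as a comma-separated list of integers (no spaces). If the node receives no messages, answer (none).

Answer: 53,67,97

Derivation:
Round 1: pos1(id56) recv 97: fwd; pos2(id67) recv 56: drop; pos3(id53) recv 67: fwd; pos4(id50) recv 53: fwd; pos5(id91) recv 50: drop; pos6(id14) recv 91: fwd; pos0(id97) recv 14: drop
Round 2: pos2(id67) recv 97: fwd; pos4(id50) recv 67: fwd; pos5(id91) recv 53: drop; pos0(id97) recv 91: drop
Round 3: pos3(id53) recv 97: fwd; pos5(id91) recv 67: drop
Round 4: pos4(id50) recv 97: fwd
Round 5: pos5(id91) recv 97: fwd
Round 6: pos6(id14) recv 97: fwd
Round 7: pos0(id97) recv 97: ELECTED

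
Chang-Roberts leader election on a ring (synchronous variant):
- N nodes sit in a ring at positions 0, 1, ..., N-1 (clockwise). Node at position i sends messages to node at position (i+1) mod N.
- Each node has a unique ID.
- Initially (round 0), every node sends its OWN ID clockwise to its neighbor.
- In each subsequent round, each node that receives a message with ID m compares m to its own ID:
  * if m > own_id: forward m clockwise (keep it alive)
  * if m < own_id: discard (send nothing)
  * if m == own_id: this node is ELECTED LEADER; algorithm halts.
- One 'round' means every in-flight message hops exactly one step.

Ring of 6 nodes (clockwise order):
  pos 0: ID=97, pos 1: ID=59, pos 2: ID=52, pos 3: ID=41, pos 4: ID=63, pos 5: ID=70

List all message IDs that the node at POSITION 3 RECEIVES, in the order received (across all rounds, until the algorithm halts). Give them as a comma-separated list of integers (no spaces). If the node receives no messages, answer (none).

Answer: 52,59,97

Derivation:
Round 1: pos1(id59) recv 97: fwd; pos2(id52) recv 59: fwd; pos3(id41) recv 52: fwd; pos4(id63) recv 41: drop; pos5(id70) recv 63: drop; pos0(id97) recv 70: drop
Round 2: pos2(id52) recv 97: fwd; pos3(id41) recv 59: fwd; pos4(id63) recv 52: drop
Round 3: pos3(id41) recv 97: fwd; pos4(id63) recv 59: drop
Round 4: pos4(id63) recv 97: fwd
Round 5: pos5(id70) recv 97: fwd
Round 6: pos0(id97) recv 97: ELECTED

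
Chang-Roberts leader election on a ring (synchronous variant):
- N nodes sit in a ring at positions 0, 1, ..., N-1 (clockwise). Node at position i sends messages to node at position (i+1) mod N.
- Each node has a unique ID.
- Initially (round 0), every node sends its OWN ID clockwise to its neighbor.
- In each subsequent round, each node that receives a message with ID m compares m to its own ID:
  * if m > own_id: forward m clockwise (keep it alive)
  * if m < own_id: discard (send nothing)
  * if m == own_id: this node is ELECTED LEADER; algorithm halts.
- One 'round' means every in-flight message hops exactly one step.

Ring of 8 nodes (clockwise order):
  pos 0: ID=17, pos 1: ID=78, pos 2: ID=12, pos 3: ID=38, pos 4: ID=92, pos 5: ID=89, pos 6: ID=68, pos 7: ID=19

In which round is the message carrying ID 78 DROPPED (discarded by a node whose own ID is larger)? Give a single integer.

Round 1: pos1(id78) recv 17: drop; pos2(id12) recv 78: fwd; pos3(id38) recv 12: drop; pos4(id92) recv 38: drop; pos5(id89) recv 92: fwd; pos6(id68) recv 89: fwd; pos7(id19) recv 68: fwd; pos0(id17) recv 19: fwd
Round 2: pos3(id38) recv 78: fwd; pos6(id68) recv 92: fwd; pos7(id19) recv 89: fwd; pos0(id17) recv 68: fwd; pos1(id78) recv 19: drop
Round 3: pos4(id92) recv 78: drop; pos7(id19) recv 92: fwd; pos0(id17) recv 89: fwd; pos1(id78) recv 68: drop
Round 4: pos0(id17) recv 92: fwd; pos1(id78) recv 89: fwd
Round 5: pos1(id78) recv 92: fwd; pos2(id12) recv 89: fwd
Round 6: pos2(id12) recv 92: fwd; pos3(id38) recv 89: fwd
Round 7: pos3(id38) recv 92: fwd; pos4(id92) recv 89: drop
Round 8: pos4(id92) recv 92: ELECTED
Message ID 78 originates at pos 1; dropped at pos 4 in round 3

Answer: 3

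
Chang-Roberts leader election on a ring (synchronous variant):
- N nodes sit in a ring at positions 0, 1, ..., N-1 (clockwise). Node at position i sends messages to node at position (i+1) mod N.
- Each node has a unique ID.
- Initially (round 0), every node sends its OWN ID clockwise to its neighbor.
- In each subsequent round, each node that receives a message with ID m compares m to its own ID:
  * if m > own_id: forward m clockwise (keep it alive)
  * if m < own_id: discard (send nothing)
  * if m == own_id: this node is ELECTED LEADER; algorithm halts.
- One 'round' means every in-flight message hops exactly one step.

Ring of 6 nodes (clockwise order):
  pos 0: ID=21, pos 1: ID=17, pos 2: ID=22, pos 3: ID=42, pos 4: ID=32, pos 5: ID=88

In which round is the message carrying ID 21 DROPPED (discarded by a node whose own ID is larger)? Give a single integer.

Round 1: pos1(id17) recv 21: fwd; pos2(id22) recv 17: drop; pos3(id42) recv 22: drop; pos4(id32) recv 42: fwd; pos5(id88) recv 32: drop; pos0(id21) recv 88: fwd
Round 2: pos2(id22) recv 21: drop; pos5(id88) recv 42: drop; pos1(id17) recv 88: fwd
Round 3: pos2(id22) recv 88: fwd
Round 4: pos3(id42) recv 88: fwd
Round 5: pos4(id32) recv 88: fwd
Round 6: pos5(id88) recv 88: ELECTED
Message ID 21 originates at pos 0; dropped at pos 2 in round 2

Answer: 2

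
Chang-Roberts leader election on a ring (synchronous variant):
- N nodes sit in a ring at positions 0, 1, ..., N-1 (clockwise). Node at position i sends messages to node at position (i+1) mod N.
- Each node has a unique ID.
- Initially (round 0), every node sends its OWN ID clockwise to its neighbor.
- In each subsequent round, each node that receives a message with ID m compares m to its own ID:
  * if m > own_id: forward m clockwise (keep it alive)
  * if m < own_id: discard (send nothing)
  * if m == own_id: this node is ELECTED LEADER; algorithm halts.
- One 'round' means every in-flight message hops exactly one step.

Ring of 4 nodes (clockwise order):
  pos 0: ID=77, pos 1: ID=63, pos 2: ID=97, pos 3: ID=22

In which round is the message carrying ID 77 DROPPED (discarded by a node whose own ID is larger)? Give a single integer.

Answer: 2

Derivation:
Round 1: pos1(id63) recv 77: fwd; pos2(id97) recv 63: drop; pos3(id22) recv 97: fwd; pos0(id77) recv 22: drop
Round 2: pos2(id97) recv 77: drop; pos0(id77) recv 97: fwd
Round 3: pos1(id63) recv 97: fwd
Round 4: pos2(id97) recv 97: ELECTED
Message ID 77 originates at pos 0; dropped at pos 2 in round 2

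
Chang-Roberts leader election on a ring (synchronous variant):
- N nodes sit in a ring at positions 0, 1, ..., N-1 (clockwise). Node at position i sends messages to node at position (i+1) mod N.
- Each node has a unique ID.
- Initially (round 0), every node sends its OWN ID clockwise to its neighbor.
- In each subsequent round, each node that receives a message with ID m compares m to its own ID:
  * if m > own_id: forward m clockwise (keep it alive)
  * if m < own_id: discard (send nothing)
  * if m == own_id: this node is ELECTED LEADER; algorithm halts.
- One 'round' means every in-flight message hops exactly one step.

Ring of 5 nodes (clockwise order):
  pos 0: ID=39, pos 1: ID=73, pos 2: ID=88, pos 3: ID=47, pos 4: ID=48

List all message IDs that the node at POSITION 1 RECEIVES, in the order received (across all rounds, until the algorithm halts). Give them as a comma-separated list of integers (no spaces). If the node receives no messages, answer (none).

Answer: 39,48,88

Derivation:
Round 1: pos1(id73) recv 39: drop; pos2(id88) recv 73: drop; pos3(id47) recv 88: fwd; pos4(id48) recv 47: drop; pos0(id39) recv 48: fwd
Round 2: pos4(id48) recv 88: fwd; pos1(id73) recv 48: drop
Round 3: pos0(id39) recv 88: fwd
Round 4: pos1(id73) recv 88: fwd
Round 5: pos2(id88) recv 88: ELECTED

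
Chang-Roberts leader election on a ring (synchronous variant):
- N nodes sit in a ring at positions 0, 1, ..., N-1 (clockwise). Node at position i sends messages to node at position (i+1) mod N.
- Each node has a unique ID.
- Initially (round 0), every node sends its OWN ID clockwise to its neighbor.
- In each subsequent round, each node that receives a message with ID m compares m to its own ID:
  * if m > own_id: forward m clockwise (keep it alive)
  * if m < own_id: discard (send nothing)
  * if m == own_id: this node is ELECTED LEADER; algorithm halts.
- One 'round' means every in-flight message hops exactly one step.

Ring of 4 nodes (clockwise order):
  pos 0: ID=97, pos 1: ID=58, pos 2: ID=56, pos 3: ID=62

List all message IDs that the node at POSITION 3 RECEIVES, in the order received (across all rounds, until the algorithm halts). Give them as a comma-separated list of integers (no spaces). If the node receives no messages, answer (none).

Round 1: pos1(id58) recv 97: fwd; pos2(id56) recv 58: fwd; pos3(id62) recv 56: drop; pos0(id97) recv 62: drop
Round 2: pos2(id56) recv 97: fwd; pos3(id62) recv 58: drop
Round 3: pos3(id62) recv 97: fwd
Round 4: pos0(id97) recv 97: ELECTED

Answer: 56,58,97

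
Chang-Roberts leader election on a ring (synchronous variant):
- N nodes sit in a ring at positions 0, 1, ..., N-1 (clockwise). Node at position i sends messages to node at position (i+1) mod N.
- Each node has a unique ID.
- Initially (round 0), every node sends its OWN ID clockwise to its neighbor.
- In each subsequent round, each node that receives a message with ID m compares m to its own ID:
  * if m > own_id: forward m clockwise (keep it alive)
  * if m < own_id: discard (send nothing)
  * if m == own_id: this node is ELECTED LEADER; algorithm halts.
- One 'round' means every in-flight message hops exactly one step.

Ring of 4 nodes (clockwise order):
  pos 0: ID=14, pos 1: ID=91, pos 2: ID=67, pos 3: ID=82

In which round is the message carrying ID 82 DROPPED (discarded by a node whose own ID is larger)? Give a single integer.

Round 1: pos1(id91) recv 14: drop; pos2(id67) recv 91: fwd; pos3(id82) recv 67: drop; pos0(id14) recv 82: fwd
Round 2: pos3(id82) recv 91: fwd; pos1(id91) recv 82: drop
Round 3: pos0(id14) recv 91: fwd
Round 4: pos1(id91) recv 91: ELECTED
Message ID 82 originates at pos 3; dropped at pos 1 in round 2

Answer: 2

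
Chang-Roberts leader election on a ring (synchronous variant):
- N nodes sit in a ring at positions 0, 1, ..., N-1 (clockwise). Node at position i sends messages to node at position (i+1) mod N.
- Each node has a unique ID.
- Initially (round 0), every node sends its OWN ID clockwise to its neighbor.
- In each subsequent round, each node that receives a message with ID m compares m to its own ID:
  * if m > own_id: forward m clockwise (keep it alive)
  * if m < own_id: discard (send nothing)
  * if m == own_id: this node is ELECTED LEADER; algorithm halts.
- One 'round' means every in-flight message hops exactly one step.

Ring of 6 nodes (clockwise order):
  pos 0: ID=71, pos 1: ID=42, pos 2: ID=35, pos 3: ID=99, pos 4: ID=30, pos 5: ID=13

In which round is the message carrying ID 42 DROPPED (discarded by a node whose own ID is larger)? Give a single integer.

Answer: 2

Derivation:
Round 1: pos1(id42) recv 71: fwd; pos2(id35) recv 42: fwd; pos3(id99) recv 35: drop; pos4(id30) recv 99: fwd; pos5(id13) recv 30: fwd; pos0(id71) recv 13: drop
Round 2: pos2(id35) recv 71: fwd; pos3(id99) recv 42: drop; pos5(id13) recv 99: fwd; pos0(id71) recv 30: drop
Round 3: pos3(id99) recv 71: drop; pos0(id71) recv 99: fwd
Round 4: pos1(id42) recv 99: fwd
Round 5: pos2(id35) recv 99: fwd
Round 6: pos3(id99) recv 99: ELECTED
Message ID 42 originates at pos 1; dropped at pos 3 in round 2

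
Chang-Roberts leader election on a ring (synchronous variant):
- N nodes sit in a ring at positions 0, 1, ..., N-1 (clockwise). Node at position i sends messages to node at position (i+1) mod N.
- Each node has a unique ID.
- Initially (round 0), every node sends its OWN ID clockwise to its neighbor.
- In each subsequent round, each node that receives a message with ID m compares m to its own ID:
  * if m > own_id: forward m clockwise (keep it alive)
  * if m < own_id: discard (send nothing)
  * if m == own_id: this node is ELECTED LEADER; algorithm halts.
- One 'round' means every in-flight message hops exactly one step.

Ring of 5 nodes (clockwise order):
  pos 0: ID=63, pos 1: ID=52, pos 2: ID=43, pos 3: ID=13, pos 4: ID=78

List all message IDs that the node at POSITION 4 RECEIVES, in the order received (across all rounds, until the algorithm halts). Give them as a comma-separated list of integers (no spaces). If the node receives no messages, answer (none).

Round 1: pos1(id52) recv 63: fwd; pos2(id43) recv 52: fwd; pos3(id13) recv 43: fwd; pos4(id78) recv 13: drop; pos0(id63) recv 78: fwd
Round 2: pos2(id43) recv 63: fwd; pos3(id13) recv 52: fwd; pos4(id78) recv 43: drop; pos1(id52) recv 78: fwd
Round 3: pos3(id13) recv 63: fwd; pos4(id78) recv 52: drop; pos2(id43) recv 78: fwd
Round 4: pos4(id78) recv 63: drop; pos3(id13) recv 78: fwd
Round 5: pos4(id78) recv 78: ELECTED

Answer: 13,43,52,63,78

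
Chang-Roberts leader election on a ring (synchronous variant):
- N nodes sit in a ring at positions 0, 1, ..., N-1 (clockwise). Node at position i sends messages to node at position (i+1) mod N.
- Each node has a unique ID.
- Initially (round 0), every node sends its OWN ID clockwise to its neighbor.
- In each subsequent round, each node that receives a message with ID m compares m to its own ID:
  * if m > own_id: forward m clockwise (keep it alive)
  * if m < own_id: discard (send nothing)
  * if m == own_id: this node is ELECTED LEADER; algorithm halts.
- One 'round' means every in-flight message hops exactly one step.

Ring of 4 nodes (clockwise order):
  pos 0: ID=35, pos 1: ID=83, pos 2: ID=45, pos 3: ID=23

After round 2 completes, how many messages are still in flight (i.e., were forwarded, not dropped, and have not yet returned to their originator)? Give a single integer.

Answer: 2

Derivation:
Round 1: pos1(id83) recv 35: drop; pos2(id45) recv 83: fwd; pos3(id23) recv 45: fwd; pos0(id35) recv 23: drop
Round 2: pos3(id23) recv 83: fwd; pos0(id35) recv 45: fwd
After round 2: 2 messages still in flight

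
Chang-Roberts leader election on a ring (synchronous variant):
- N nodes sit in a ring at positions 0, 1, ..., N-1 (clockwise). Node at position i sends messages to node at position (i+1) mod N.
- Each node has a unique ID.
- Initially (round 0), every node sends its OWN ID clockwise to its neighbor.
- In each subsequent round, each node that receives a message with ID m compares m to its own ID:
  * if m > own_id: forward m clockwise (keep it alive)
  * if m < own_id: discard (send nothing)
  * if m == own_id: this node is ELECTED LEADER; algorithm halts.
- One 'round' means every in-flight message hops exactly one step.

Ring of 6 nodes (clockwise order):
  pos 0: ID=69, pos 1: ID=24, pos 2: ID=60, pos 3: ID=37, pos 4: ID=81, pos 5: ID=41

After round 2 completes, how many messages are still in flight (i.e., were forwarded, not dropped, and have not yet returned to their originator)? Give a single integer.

Answer: 2

Derivation:
Round 1: pos1(id24) recv 69: fwd; pos2(id60) recv 24: drop; pos3(id37) recv 60: fwd; pos4(id81) recv 37: drop; pos5(id41) recv 81: fwd; pos0(id69) recv 41: drop
Round 2: pos2(id60) recv 69: fwd; pos4(id81) recv 60: drop; pos0(id69) recv 81: fwd
After round 2: 2 messages still in flight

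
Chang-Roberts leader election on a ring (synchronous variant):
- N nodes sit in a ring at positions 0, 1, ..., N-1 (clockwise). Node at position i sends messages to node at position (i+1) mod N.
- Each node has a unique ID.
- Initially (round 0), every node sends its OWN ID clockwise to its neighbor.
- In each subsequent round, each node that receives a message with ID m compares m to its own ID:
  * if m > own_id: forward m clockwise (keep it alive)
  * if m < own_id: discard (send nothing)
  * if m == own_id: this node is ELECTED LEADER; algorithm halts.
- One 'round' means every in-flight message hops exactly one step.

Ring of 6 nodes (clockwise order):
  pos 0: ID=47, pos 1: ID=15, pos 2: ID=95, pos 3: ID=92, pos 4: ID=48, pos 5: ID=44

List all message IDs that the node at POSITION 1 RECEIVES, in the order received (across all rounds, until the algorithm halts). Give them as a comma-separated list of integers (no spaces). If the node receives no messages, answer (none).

Answer: 47,48,92,95

Derivation:
Round 1: pos1(id15) recv 47: fwd; pos2(id95) recv 15: drop; pos3(id92) recv 95: fwd; pos4(id48) recv 92: fwd; pos5(id44) recv 48: fwd; pos0(id47) recv 44: drop
Round 2: pos2(id95) recv 47: drop; pos4(id48) recv 95: fwd; pos5(id44) recv 92: fwd; pos0(id47) recv 48: fwd
Round 3: pos5(id44) recv 95: fwd; pos0(id47) recv 92: fwd; pos1(id15) recv 48: fwd
Round 4: pos0(id47) recv 95: fwd; pos1(id15) recv 92: fwd; pos2(id95) recv 48: drop
Round 5: pos1(id15) recv 95: fwd; pos2(id95) recv 92: drop
Round 6: pos2(id95) recv 95: ELECTED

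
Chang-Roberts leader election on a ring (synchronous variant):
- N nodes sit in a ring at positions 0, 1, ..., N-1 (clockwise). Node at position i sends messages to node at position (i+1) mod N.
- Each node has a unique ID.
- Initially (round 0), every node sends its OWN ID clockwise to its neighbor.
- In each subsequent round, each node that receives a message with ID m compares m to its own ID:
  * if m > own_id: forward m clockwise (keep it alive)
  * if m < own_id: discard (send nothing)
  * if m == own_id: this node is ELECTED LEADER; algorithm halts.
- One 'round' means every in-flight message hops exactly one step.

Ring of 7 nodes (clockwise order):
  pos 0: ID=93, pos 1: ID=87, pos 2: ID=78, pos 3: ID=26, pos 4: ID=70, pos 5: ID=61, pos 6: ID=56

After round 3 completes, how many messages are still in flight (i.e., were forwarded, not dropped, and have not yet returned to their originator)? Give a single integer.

Answer: 3

Derivation:
Round 1: pos1(id87) recv 93: fwd; pos2(id78) recv 87: fwd; pos3(id26) recv 78: fwd; pos4(id70) recv 26: drop; pos5(id61) recv 70: fwd; pos6(id56) recv 61: fwd; pos0(id93) recv 56: drop
Round 2: pos2(id78) recv 93: fwd; pos3(id26) recv 87: fwd; pos4(id70) recv 78: fwd; pos6(id56) recv 70: fwd; pos0(id93) recv 61: drop
Round 3: pos3(id26) recv 93: fwd; pos4(id70) recv 87: fwd; pos5(id61) recv 78: fwd; pos0(id93) recv 70: drop
After round 3: 3 messages still in flight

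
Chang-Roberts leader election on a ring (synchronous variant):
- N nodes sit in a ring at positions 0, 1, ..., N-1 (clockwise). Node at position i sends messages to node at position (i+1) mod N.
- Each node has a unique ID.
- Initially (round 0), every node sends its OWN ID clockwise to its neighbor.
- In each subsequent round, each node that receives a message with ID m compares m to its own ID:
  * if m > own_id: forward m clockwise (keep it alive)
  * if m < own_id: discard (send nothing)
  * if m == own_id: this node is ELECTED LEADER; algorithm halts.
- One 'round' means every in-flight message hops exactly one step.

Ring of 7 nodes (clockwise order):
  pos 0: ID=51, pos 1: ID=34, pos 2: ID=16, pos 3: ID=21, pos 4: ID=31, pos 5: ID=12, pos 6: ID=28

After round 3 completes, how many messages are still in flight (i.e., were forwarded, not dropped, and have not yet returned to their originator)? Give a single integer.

Round 1: pos1(id34) recv 51: fwd; pos2(id16) recv 34: fwd; pos3(id21) recv 16: drop; pos4(id31) recv 21: drop; pos5(id12) recv 31: fwd; pos6(id28) recv 12: drop; pos0(id51) recv 28: drop
Round 2: pos2(id16) recv 51: fwd; pos3(id21) recv 34: fwd; pos6(id28) recv 31: fwd
Round 3: pos3(id21) recv 51: fwd; pos4(id31) recv 34: fwd; pos0(id51) recv 31: drop
After round 3: 2 messages still in flight

Answer: 2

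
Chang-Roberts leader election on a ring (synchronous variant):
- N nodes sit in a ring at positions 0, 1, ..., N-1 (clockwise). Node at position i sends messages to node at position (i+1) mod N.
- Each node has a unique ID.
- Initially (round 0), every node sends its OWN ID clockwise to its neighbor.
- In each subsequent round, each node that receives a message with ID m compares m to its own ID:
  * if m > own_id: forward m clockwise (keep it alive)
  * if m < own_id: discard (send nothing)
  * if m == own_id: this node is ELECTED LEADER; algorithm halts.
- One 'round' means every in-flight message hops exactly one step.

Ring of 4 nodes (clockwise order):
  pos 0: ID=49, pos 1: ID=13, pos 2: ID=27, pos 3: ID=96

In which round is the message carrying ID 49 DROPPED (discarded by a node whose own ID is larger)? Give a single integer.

Round 1: pos1(id13) recv 49: fwd; pos2(id27) recv 13: drop; pos3(id96) recv 27: drop; pos0(id49) recv 96: fwd
Round 2: pos2(id27) recv 49: fwd; pos1(id13) recv 96: fwd
Round 3: pos3(id96) recv 49: drop; pos2(id27) recv 96: fwd
Round 4: pos3(id96) recv 96: ELECTED
Message ID 49 originates at pos 0; dropped at pos 3 in round 3

Answer: 3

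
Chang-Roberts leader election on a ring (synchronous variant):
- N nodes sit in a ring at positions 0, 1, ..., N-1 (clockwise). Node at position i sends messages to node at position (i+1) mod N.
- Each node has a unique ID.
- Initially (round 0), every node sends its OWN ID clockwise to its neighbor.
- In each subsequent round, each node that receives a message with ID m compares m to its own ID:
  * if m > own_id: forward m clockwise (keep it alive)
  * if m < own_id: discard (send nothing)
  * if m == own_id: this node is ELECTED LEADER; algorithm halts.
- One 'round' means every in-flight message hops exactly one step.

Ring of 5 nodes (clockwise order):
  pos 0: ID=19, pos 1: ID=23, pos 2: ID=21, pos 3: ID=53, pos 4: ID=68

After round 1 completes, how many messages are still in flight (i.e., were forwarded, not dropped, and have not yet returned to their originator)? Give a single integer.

Answer: 2

Derivation:
Round 1: pos1(id23) recv 19: drop; pos2(id21) recv 23: fwd; pos3(id53) recv 21: drop; pos4(id68) recv 53: drop; pos0(id19) recv 68: fwd
After round 1: 2 messages still in flight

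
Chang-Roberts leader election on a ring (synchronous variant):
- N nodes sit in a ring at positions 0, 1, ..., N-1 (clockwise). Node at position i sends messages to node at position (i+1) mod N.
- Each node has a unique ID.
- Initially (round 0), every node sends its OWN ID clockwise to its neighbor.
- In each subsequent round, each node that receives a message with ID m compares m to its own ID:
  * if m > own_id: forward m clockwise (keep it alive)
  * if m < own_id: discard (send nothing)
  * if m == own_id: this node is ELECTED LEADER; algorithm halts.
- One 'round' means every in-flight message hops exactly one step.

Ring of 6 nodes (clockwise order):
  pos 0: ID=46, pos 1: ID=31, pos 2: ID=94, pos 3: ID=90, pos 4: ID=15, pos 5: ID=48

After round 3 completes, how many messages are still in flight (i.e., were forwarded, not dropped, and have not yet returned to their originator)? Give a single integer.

Round 1: pos1(id31) recv 46: fwd; pos2(id94) recv 31: drop; pos3(id90) recv 94: fwd; pos4(id15) recv 90: fwd; pos5(id48) recv 15: drop; pos0(id46) recv 48: fwd
Round 2: pos2(id94) recv 46: drop; pos4(id15) recv 94: fwd; pos5(id48) recv 90: fwd; pos1(id31) recv 48: fwd
Round 3: pos5(id48) recv 94: fwd; pos0(id46) recv 90: fwd; pos2(id94) recv 48: drop
After round 3: 2 messages still in flight

Answer: 2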